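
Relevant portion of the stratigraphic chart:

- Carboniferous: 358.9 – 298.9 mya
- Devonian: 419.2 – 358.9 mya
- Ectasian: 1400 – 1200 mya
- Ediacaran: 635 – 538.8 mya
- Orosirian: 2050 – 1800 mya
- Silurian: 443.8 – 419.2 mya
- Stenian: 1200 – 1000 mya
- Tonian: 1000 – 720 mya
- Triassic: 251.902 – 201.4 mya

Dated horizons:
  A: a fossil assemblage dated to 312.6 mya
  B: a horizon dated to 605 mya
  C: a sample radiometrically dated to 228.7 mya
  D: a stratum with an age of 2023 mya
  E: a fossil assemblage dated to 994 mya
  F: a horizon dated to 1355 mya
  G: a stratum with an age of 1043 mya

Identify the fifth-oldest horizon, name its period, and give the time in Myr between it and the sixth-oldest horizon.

B, in the Ediacaran; 292.4 million years to A

Larger Ma means older, so oldest first: D 2023 > F 1355 > G 1043 > E 994 > B 605 > A 312.6 > C 228.7.
Counting 5 along gives B (605 Ma); the excerpt puts that inside the Ediacaran, 635–538.8 Ma.
Next in line is A (312.6 Ma), and 605 − 312.6 = 292.4 Myr.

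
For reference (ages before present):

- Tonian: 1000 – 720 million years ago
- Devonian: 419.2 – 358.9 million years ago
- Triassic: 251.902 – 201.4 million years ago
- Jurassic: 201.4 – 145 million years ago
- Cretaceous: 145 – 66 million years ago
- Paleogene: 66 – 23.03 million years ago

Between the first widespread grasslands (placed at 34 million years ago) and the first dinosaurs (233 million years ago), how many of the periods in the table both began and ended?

2

233 Ma sits inside the Triassic (251.902–201.4) and 34 Ma inside the Paleogene (66–23.03); neither of those is wholly between the two dates.
The listed periods lying completely between them are Jurassic, Cretaceous — 2 in all.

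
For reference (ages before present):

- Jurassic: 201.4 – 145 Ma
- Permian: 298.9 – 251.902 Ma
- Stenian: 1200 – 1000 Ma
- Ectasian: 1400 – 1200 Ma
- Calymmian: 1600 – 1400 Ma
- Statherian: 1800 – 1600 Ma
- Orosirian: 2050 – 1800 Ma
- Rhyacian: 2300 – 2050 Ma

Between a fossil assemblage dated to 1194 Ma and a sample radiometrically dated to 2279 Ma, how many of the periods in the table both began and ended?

2279 Ma sits inside the Rhyacian (2300–2050) and 1194 Ma inside the Stenian (1200–1000); neither of those is wholly between the two dates.
The listed periods lying completely between them are Orosirian, Statherian, Calymmian, Ectasian — 4 in all.

4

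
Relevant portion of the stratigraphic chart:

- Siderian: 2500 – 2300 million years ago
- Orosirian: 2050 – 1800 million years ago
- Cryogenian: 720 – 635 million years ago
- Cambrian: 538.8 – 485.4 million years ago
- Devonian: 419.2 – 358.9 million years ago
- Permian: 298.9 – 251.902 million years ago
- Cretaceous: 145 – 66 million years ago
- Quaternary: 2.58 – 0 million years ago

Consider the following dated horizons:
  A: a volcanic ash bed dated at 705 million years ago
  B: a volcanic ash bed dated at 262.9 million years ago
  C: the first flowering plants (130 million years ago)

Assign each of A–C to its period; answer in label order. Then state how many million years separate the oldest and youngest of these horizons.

A: 705 Ma lies in 720–635 Ma, so Cryogenian.
B: 262.9 Ma lies in 298.9–251.902 Ma, so Permian.
C: 130 Ma lies in 145–66 Ma, so Cretaceous.
Oldest = 705 Ma, youngest = 130 Ma → span 575 Myr.

A — Cryogenian; B — Permian; C — Cretaceous; span 575 million years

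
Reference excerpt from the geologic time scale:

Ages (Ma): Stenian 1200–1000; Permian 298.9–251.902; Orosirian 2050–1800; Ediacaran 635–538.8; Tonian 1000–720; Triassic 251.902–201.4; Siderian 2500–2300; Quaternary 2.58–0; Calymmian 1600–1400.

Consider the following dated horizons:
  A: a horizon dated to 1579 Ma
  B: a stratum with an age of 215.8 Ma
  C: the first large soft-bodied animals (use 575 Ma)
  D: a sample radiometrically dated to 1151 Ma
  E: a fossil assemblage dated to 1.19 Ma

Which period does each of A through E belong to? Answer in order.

Match each age against the start–end ranges in the excerpt: A = 1579 Ma → Calymmian (1600–1400); B = 215.8 Ma → Triassic (251.902–201.4); C = 575 Ma → Ediacaran (635–538.8); D = 1151 Ma → Stenian (1200–1000); E = 1.19 Ma → Quaternary (2.58–0).

A — Calymmian; B — Triassic; C — Ediacaran; D — Stenian; E — Quaternary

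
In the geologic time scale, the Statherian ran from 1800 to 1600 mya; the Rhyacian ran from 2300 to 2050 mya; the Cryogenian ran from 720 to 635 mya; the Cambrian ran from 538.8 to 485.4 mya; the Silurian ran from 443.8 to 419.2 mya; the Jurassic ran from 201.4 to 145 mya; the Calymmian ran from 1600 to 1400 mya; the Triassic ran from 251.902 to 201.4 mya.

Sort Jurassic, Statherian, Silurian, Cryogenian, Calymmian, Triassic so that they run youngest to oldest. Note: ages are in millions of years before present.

The oldest of these is Statherian (starts 1800 Ma) and the youngest is Jurassic (ends 145 Ma).
In between, by decreasing start age: Calymmian (1600), Cryogenian (720), Silurian (443.8), Triassic (251.902).
Listing youngest first means reversing that sequence.

Jurassic → Triassic → Silurian → Cryogenian → Calymmian → Statherian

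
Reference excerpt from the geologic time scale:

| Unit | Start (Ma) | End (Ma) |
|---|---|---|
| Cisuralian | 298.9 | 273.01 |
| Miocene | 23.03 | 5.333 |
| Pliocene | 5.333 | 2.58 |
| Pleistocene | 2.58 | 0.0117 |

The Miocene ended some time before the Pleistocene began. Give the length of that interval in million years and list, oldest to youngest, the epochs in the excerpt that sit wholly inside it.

End of Miocene = 5.333 Ma; start of Pleistocene = 2.58 Ma.
Gap = 5.333 − 2.58 = 2.753 Myr.
Epochs wholly inside 5.333–2.58 Ma: Pliocene (5.333–2.58).

2.753 million years; Pliocene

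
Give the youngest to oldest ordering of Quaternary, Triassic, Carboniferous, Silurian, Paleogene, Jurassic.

Era membership (oldest first within each) — Paleozoic: Silurian, Carboniferous; Mesozoic: Triassic, Jurassic; Cenozoic: Paleogene, Quaternary. Paleozoic precedes Mesozoic, which precedes Cenozoic. Concatenating the groups in that era order and then reversing gives youngest to oldest.

Quaternary, then Paleogene, then Jurassic, then Triassic, then Carboniferous, then Silurian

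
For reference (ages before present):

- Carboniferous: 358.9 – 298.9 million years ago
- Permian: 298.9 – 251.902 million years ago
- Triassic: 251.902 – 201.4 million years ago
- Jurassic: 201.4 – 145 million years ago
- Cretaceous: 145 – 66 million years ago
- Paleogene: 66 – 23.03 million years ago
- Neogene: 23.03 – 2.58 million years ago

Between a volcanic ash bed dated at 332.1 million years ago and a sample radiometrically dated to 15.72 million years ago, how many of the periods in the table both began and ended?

5

The older date is 332.1 Ma and the younger is 15.72 Ma.
Periods with start < 332.1 and end > 15.72 Ma: Permian (298.9–251.902), Triassic (251.902–201.4), Jurassic (201.4–145), Cretaceous (145–66), Paleogene (66–23.03).
That is 5 complete periods.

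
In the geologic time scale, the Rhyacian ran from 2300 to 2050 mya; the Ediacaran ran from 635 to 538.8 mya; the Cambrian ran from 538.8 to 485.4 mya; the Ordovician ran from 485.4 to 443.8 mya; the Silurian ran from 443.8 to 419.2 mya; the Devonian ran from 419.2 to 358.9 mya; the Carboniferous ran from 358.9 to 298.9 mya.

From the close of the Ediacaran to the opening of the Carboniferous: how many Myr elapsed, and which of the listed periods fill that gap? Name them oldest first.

The Ediacaran closes at 538.8 Ma and the Carboniferous opens at 358.9 Ma, so the interval is 538.8 − 358.9 = 179.9 Myr.
A period fits inside if it starts at or after 538.8 Ma and ends at or before 358.9 Ma; oldest first that gives Cambrian, Ordovician, Silurian, Devonian.

179.9 million years; Cambrian, Ordovician, Silurian, Devonian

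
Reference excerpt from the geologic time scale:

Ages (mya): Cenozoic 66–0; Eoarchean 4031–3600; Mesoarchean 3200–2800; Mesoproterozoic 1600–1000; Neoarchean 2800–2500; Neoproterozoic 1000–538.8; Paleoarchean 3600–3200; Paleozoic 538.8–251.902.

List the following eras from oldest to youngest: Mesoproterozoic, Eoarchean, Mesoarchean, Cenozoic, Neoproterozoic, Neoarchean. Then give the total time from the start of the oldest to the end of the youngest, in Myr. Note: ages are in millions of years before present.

Start ages (Ma): Eoarchean 4031, Mesoarchean 3200, Neoarchean 2800, Mesoproterozoic 1600, Neoproterozoic 1000, Cenozoic 66.
Ordered oldest to youngest: Eoarchean, Mesoarchean, Neoarchean, Mesoproterozoic, Neoproterozoic, Cenozoic.
Span = 4031 − 0 = 4031 Myr.

Eoarchean, Mesoarchean, Neoarchean, Mesoproterozoic, Neoproterozoic, Cenozoic; total span 4031 Myr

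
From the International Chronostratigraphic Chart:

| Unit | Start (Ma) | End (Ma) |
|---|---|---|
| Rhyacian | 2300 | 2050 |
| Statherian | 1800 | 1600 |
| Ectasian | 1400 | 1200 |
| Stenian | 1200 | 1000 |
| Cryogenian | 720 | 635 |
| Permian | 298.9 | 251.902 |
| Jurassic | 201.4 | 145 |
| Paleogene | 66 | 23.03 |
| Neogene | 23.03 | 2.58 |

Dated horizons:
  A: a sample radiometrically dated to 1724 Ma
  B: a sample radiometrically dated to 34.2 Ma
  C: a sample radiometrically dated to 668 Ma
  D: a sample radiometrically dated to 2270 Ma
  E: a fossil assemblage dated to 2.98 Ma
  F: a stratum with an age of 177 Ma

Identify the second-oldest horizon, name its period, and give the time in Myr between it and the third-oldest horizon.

A, in the Statherian; 1056 million years to C

Sorted oldest-first by Ma: D (2270), A (1724), C (668), F (177), B (34.2), E (2.98).
The second oldest is A at 1724 Ma, which lies in 1800–1600 Ma: the Statherian.
The third oldest is C at 668 Ma; separation = |1724 − 668| = 1056 Myr.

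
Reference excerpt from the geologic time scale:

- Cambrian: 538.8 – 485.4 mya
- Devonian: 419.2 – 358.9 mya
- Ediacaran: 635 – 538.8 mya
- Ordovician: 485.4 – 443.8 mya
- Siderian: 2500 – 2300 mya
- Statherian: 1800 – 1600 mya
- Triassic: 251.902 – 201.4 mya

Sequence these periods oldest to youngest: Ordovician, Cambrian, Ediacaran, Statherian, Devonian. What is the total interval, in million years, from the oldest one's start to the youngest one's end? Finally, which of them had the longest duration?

From the excerpt: Ordovician 485.4–443.8; Cambrian 538.8–485.4; Ediacaran 635–538.8; Statherian 1800–1600; Devonian 419.2–358.9 (Ma).
Larger Ma is earlier, so the oldest is Statherian and the youngest is Devonian; oldest to youngest: Statherian, Ediacaran, Cambrian, Ordovician, Devonian.
Oldest start 1800 minus youngest end 358.9 gives 1441.1 Myr overall.
Individual lengths (start − end): Statherian 200; Ordovician 41.6; Ediacaran 96.2; Devonian 60.3; Cambrian 53.4. The largest is Statherian at 200 Myr.

Statherian, Ediacaran, Cambrian, Ordovician, Devonian; total span 1441.1 Myr; longest is Statherian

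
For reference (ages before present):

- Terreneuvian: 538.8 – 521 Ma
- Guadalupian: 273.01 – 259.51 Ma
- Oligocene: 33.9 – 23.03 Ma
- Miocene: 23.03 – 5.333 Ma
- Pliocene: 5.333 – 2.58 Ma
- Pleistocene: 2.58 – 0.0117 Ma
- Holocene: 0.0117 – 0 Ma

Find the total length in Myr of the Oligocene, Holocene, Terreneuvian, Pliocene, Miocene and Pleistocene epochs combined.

Duration is start − end for each: (33.9 − 23.03) + (0.0117 − 0) + (538.8 − 521) + (5.333 − 2.58) + (23.03 − 5.333) + (2.58 − 0.0117).
That is 10.87 + 0.0117 + 17.8 + 2.753 + 17.697 + 2.5683, which totals 51.7 million years.

51.7 million years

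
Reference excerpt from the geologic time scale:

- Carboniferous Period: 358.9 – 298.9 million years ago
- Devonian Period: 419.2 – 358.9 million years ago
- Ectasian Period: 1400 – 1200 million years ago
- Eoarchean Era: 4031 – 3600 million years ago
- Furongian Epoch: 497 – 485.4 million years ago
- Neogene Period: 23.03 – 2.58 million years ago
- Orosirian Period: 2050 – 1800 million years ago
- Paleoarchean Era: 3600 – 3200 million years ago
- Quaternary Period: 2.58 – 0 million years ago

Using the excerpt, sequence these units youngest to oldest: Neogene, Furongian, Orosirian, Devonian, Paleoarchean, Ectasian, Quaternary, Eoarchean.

The oldest of these is Eoarchean (starts 4031 Ma) and the youngest is Quaternary (ends 0 Ma).
In between, by decreasing start age: Paleoarchean (3600), Orosirian (2050), Ectasian (1400), Furongian (497), Devonian (419.2), Neogene (23.03).
Listing youngest first means reversing that sequence.

Quaternary, Neogene, Devonian, Furongian, Ectasian, Orosirian, Paleoarchean, Eoarchean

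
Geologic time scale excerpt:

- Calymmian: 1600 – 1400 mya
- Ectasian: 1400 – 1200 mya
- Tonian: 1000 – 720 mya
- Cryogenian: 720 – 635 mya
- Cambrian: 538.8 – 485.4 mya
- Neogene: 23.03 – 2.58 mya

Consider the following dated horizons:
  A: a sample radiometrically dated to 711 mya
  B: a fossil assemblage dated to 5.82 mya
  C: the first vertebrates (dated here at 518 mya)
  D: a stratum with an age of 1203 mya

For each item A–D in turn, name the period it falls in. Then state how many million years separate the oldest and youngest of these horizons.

Match each age against the start–end ranges in the excerpt: A = 711 Ma → Cryogenian (720–635); B = 5.82 Ma → Neogene (23.03–2.58); C = 518 Ma → Cambrian (538.8–485.4); D = 1203 Ma → Ectasian (1400–1200).
The largest age is 1203 Ma and the smallest is 5.82 Ma; their difference is 1197.18 Myr.

A — Cryogenian; B — Neogene; C — Cambrian; D — Ectasian; span 1197.18 million years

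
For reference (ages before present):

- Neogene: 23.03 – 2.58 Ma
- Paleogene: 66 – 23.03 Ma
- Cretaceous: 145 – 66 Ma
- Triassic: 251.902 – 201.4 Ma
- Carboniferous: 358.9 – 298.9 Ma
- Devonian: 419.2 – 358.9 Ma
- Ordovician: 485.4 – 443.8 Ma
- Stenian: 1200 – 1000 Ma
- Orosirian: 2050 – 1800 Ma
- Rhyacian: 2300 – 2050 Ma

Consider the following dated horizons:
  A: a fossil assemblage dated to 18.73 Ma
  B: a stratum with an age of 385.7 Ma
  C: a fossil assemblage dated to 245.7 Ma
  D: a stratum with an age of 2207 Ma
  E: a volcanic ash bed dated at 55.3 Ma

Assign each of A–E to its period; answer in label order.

A: 18.73 Ma lies in 23.03–2.58 Ma, so Neogene.
B: 385.7 Ma lies in 419.2–358.9 Ma, so Devonian.
C: 245.7 Ma lies in 251.902–201.4 Ma, so Triassic.
D: 2207 Ma lies in 2300–2050 Ma, so Rhyacian.
E: 55.3 Ma lies in 66–23.03 Ma, so Paleogene.

A — Neogene; B — Devonian; C — Triassic; D — Rhyacian; E — Paleogene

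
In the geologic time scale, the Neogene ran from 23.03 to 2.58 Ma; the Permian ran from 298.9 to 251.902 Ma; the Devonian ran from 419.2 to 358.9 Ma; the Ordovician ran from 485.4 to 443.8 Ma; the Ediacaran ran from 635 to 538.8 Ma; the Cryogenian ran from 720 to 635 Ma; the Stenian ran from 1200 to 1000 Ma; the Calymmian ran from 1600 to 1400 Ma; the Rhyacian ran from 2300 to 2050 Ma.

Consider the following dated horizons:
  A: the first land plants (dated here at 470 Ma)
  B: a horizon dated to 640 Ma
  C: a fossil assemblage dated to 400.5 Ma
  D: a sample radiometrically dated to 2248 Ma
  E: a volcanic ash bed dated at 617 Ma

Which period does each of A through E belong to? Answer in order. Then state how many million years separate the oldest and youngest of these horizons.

A — Ordovician; B — Cryogenian; C — Devonian; D — Rhyacian; E — Ediacaran; span 1847.5 million years

Match each age against the start–end ranges in the excerpt: A = 470 Ma → Ordovician (485.4–443.8); B = 640 Ma → Cryogenian (720–635); C = 400.5 Ma → Devonian (419.2–358.9); D = 2248 Ma → Rhyacian (2300–2050); E = 617 Ma → Ediacaran (635–538.8).
The largest age is 2248 Ma and the smallest is 400.5 Ma; their difference is 1847.5 Myr.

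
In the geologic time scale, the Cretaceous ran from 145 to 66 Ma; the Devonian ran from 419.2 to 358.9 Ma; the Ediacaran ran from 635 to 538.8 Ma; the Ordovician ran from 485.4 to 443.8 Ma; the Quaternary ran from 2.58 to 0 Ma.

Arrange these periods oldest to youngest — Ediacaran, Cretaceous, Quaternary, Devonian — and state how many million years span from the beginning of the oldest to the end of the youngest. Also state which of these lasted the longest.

From the excerpt: Ediacaran 635–538.8; Cretaceous 145–66; Quaternary 2.58–0; Devonian 419.2–358.9 (Ma).
Larger Ma is earlier, so the oldest is Ediacaran and the youngest is Quaternary; oldest to youngest: Ediacaran, Devonian, Cretaceous, Quaternary.
Oldest start 635 minus youngest end 0 gives 635 Myr overall.
Individual lengths (start − end): Cretaceous 79; Ediacaran 96.2; Quaternary 2.58; Devonian 60.3. The largest is Ediacaran at 96.2 Myr.

Ediacaran, Devonian, Cretaceous, Quaternary; total span 635 Myr; longest is Ediacaran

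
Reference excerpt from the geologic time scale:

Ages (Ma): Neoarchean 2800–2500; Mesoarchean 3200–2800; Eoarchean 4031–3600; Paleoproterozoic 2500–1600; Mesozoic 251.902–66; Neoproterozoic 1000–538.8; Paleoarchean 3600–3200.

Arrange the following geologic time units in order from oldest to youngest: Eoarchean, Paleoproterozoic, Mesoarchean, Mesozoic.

Eoarchean, Mesoarchean, Paleoproterozoic, Mesozoic

The oldest of these is Eoarchean (starts 4031 Ma) and the youngest is Mesozoic (ends 66 Ma).
In between, by decreasing start age: Mesoarchean (3200), Paleoproterozoic (2500).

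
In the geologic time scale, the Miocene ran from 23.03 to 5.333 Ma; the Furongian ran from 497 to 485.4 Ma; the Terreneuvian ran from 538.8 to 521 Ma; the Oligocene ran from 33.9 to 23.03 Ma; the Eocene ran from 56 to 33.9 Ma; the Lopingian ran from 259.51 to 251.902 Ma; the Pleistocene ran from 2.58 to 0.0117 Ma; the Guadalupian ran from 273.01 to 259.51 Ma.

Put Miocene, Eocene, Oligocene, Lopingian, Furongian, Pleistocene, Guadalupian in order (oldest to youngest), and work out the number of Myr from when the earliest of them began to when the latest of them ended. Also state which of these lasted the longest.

Start ages (Ma): Furongian 497, Guadalupian 273.01, Lopingian 259.51, Eocene 56, Oligocene 33.9, Miocene 23.03, Pleistocene 2.58.
Ordered oldest to youngest: Furongian, Guadalupian, Lopingian, Eocene, Oligocene, Miocene, Pleistocene.
Span = 497 − 0.0117 = 496.9883 Myr.
Durations: Lopingian 7.608, Oligocene 10.87, Guadalupian 13.5, Pleistocene 2.5683, Eocene 22.1, Miocene 17.697, Furongian 11.6 → longest is Eocene (22.1 Myr).

Furongian → Guadalupian → Lopingian → Eocene → Oligocene → Miocene → Pleistocene; total span 496.9883 Myr; longest is Eocene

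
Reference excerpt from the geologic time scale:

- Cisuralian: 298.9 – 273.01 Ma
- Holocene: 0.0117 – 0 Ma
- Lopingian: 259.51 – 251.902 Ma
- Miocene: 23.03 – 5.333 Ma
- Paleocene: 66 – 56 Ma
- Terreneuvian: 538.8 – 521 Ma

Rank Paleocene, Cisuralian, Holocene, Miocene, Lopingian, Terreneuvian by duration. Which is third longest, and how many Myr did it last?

Miocene, 17.697 million years

Start − end for each: Paleocene 66 − 56 = 10; Cisuralian 298.9 − 273.01 = 25.89; Holocene 0.0117 − 0 = 0.0117; Miocene 23.03 − 5.333 = 17.697; Lopingian 259.51 − 251.902 = 7.608; Terreneuvian 538.8 − 521 = 17.8.
Ranking these from longest: Cisuralian > Terreneuvian > Miocene > Paleocene > Lopingian > Holocene.
Position 3 in that ranking is Miocene, which lasted 17.697 Myr.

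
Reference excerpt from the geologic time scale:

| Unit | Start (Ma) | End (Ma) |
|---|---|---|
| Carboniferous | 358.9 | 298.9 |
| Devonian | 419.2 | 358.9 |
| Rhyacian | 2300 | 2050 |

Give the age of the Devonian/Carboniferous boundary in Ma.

358.9 Ma

The Devonian ends and the Carboniferous begins at 358.9 Ma.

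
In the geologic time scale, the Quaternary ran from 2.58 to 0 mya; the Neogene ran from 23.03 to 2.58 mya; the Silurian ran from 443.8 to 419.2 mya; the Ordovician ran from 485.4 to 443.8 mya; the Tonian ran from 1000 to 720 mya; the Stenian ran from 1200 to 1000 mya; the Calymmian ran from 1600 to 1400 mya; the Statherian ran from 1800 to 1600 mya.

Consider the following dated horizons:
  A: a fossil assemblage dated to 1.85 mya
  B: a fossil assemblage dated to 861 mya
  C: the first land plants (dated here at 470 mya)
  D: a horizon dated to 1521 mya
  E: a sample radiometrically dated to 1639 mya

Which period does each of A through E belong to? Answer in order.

A — Quaternary; B — Tonian; C — Ordovician; D — Calymmian; E — Statherian

A: 1.85 Ma lies in 2.58–0 Ma, so Quaternary.
B: 861 Ma lies in 1000–720 Ma, so Tonian.
C: 470 Ma lies in 485.4–443.8 Ma, so Ordovician.
D: 1521 Ma lies in 1600–1400 Ma, so Calymmian.
E: 1639 Ma lies in 1800–1600 Ma, so Statherian.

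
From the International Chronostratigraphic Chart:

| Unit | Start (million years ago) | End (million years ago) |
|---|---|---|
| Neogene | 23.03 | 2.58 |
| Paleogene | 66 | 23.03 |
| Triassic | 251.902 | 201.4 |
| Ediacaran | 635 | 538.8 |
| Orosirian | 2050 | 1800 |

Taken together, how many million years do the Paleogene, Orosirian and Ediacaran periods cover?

389.17 million years

Duration is start − end for each: (66 − 23.03) + (2050 − 1800) + (635 − 538.8).
That is 42.97 + 250 + 96.2, which totals 389.17 million years.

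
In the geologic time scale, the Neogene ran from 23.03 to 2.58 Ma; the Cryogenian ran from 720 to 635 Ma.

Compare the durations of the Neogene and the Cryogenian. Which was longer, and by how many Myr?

Cryogenian, by 64.55 million years

Neogene: 23.03 − 2.58 = 20.45 Myr.
Cryogenian: 720 − 635 = 85 Myr.
Difference: 85 − 20.45 = 64.55 Myr, so the Cryogenian was longer.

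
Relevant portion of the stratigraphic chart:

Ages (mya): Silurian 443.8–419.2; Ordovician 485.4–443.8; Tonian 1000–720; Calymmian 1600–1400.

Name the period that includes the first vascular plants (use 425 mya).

Silurian

425 Ma lies between 443.8 and 419.2 Ma, so it falls in the Silurian.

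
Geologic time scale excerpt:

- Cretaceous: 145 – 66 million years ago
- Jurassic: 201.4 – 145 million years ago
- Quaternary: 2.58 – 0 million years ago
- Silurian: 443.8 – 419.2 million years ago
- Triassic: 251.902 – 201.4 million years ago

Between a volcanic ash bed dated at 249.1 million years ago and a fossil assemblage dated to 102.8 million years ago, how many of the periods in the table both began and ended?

1

249.1 Ma sits inside the Triassic (251.902–201.4) and 102.8 Ma inside the Cretaceous (145–66); neither of those is wholly between the two dates.
The listed periods lying completely between them are Jurassic — 1 in all.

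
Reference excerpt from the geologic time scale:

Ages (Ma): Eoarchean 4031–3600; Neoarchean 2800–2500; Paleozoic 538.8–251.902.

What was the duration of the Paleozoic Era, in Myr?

538.8 − 251.902 = 286.898 million years.

286.898 million years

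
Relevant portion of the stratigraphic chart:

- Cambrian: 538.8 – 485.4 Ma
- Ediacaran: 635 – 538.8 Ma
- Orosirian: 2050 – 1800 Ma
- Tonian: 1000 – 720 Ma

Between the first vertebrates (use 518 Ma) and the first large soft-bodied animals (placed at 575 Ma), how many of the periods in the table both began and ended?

0

Checking each listed span, none has both start < 575 Ma and end > 518 Ma — every period straddles one of the two dates or lies outside them — so the count is 0.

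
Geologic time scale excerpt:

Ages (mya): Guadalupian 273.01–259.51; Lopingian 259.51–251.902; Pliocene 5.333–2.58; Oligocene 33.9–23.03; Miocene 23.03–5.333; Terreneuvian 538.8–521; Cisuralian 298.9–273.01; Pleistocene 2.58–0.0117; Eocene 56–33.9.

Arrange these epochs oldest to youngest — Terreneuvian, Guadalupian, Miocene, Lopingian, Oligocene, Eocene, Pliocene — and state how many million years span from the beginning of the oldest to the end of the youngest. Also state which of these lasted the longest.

Start ages (Ma): Terreneuvian 538.8, Guadalupian 273.01, Lopingian 259.51, Eocene 56, Oligocene 33.9, Miocene 23.03, Pliocene 5.333.
Ordered oldest to youngest: Terreneuvian, Guadalupian, Lopingian, Eocene, Oligocene, Miocene, Pliocene.
Span = 538.8 − 2.58 = 536.22 Myr.
Durations: Lopingian 7.608, Terreneuvian 17.8, Guadalupian 13.5, Miocene 17.697, Oligocene 10.87, Eocene 22.1, Pliocene 2.753 → longest is Eocene (22.1 Myr).

Terreneuvian, Guadalupian, Lopingian, Eocene, Oligocene, Miocene, Pliocene; total span 536.22 Myr; longest is Eocene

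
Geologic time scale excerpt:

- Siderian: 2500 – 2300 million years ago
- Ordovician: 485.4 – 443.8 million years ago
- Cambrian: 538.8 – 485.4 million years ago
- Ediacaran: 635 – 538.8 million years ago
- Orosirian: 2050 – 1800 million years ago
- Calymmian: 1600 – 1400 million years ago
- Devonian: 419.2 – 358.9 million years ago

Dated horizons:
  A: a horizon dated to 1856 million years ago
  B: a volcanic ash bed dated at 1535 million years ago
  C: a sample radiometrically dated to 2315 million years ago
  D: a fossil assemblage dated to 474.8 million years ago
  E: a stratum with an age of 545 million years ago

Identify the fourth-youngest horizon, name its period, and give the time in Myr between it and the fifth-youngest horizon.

Smaller Ma means younger, so youngest first: D 474.8 < E 545 < B 1535 < A 1856 < C 2315.
Counting 4 along gives A (1856 Ma); the excerpt puts that inside the Orosirian, 2050–1800 Ma.
Next in line is C (2315 Ma), and 2315 − 1856 = 459 Myr.

A, in the Orosirian; 459 million years to C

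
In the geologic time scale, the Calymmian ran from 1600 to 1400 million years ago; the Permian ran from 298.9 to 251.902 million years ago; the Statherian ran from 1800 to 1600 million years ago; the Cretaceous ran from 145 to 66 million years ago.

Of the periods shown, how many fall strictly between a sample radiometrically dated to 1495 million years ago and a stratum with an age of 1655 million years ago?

The older date is 1655 Ma and the younger is 1495 Ma.
No period both begins after 1655 Ma and ends before 1495 Ma, so the count is 0.

0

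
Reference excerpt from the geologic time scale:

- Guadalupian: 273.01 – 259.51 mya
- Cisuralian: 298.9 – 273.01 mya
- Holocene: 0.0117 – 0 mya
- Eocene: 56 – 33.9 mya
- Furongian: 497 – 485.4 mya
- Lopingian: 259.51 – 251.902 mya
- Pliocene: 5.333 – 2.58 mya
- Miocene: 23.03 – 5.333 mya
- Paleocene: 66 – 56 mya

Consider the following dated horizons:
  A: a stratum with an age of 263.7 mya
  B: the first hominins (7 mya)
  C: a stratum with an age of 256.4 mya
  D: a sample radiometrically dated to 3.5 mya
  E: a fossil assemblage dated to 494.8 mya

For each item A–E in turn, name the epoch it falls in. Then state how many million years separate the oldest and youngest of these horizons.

A — Guadalupian; B — Miocene; C — Lopingian; D — Pliocene; E — Furongian; span 491.3 million years

Match each age against the start–end ranges in the excerpt: A = 263.7 Ma → Guadalupian (273.01–259.51); B = 7 Ma → Miocene (23.03–5.333); C = 256.4 Ma → Lopingian (259.51–251.902); D = 3.5 Ma → Pliocene (5.333–2.58); E = 494.8 Ma → Furongian (497–485.4).
The largest age is 494.8 Ma and the smallest is 3.5 Ma; their difference is 491.3 Myr.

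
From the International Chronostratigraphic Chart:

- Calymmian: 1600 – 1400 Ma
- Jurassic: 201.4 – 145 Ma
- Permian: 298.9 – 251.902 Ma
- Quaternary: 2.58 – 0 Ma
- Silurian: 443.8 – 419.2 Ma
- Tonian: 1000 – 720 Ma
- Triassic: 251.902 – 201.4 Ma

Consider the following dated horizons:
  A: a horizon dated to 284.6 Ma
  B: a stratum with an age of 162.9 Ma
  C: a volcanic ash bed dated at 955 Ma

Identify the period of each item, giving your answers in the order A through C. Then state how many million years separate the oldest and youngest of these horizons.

A — Permian; B — Jurassic; C — Tonian; span 792.1 million years

Match each age against the start–end ranges in the excerpt: A = 284.6 Ma → Permian (298.9–251.902); B = 162.9 Ma → Jurassic (201.4–145); C = 955 Ma → Tonian (1000–720).
The largest age is 955 Ma and the smallest is 162.9 Ma; their difference is 792.1 Myr.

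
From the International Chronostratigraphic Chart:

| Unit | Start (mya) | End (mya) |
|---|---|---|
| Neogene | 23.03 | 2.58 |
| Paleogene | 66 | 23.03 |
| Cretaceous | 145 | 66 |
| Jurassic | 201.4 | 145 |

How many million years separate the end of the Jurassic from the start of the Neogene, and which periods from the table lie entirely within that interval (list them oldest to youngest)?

121.97 million years; Cretaceous, Paleogene

The Jurassic closes at 145 Ma and the Neogene opens at 23.03 Ma, so the interval is 145 − 23.03 = 121.97 Myr.
A period fits inside if it starts at or after 145 Ma and ends at or before 23.03 Ma; oldest first that gives Cretaceous, Paleogene.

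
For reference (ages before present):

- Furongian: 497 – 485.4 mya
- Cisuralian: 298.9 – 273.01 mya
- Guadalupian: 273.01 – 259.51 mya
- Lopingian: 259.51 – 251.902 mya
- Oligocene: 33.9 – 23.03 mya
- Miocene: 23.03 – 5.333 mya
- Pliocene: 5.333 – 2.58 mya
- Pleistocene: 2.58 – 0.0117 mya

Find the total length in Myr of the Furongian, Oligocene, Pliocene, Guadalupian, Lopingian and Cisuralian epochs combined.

Each duration: Furongian = 11.6; Oligocene = 10.87; Pliocene = 2.753; Guadalupian = 13.5; Lopingian = 7.608; Cisuralian = 25.89.
Sum: 11.6 + 10.87 + 2.753 + 13.5 + 7.608 + 25.89 = 72.221 Myr.

72.221 million years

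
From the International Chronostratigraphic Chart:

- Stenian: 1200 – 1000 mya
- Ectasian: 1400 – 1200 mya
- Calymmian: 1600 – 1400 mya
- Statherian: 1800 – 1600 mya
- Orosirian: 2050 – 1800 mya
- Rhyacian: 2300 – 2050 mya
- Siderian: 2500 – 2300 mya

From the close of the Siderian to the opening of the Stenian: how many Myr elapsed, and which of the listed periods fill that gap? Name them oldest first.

1100 million years; Rhyacian, Orosirian, Statherian, Calymmian, Ectasian

End of Siderian = 2300 Ma; start of Stenian = 1200 Ma.
Gap = 2300 − 1200 = 1100 Myr.
Periods wholly inside 2300–1200 Ma: Rhyacian (2300–2050), Orosirian (2050–1800), Statherian (1800–1600), Calymmian (1600–1400), Ectasian (1400–1200).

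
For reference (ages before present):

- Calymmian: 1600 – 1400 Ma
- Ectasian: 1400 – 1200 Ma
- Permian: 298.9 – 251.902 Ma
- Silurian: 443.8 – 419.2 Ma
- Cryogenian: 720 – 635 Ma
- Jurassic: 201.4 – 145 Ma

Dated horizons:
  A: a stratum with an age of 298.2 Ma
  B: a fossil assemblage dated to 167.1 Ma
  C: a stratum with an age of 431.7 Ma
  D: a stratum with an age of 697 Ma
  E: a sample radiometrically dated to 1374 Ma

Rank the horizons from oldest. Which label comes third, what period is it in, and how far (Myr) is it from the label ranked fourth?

C, in the Silurian; 133.5 million years to A

Sorted oldest-first by Ma: E (1374), D (697), C (431.7), A (298.2), B (167.1).
The third oldest is C at 431.7 Ma, which lies in 443.8–419.2 Ma: the Silurian.
The fourth oldest is A at 298.2 Ma; separation = |431.7 − 298.2| = 133.5 Myr.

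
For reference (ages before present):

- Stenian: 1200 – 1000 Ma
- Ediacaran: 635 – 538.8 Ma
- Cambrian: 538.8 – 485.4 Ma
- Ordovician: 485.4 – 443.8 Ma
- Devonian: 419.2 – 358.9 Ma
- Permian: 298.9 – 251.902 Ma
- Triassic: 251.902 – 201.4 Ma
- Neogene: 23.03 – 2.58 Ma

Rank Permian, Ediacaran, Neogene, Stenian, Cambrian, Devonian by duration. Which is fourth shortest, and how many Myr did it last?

Durations: Permian 46.998; Ediacaran 96.2; Neogene 20.45; Stenian 200; Cambrian 53.4; Devonian 60.3 Myr.
Sorted shortest-first: Neogene (20.45), Permian (46.998), Cambrian (53.4), Devonian (60.3), Ediacaran (96.2), Stenian (200).
The fourth shortest is Devonian at 60.3 Myr.

Devonian, 60.3 million years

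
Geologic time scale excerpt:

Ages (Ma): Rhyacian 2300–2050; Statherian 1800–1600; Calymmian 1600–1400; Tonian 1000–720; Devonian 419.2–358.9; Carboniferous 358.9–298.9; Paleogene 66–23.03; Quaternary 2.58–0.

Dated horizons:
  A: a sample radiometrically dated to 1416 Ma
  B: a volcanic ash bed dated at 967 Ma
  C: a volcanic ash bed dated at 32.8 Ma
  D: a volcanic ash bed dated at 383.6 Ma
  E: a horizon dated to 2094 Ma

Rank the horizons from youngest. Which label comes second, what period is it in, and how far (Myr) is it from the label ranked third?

Sorted youngest-first by Ma: C (32.8), D (383.6), B (967), A (1416), E (2094).
The second youngest is D at 383.6 Ma, which lies in 419.2–358.9 Ma: the Devonian.
The third youngest is B at 967 Ma; separation = |383.6 − 967| = 583.4 Myr.

D, in the Devonian; 583.4 million years to B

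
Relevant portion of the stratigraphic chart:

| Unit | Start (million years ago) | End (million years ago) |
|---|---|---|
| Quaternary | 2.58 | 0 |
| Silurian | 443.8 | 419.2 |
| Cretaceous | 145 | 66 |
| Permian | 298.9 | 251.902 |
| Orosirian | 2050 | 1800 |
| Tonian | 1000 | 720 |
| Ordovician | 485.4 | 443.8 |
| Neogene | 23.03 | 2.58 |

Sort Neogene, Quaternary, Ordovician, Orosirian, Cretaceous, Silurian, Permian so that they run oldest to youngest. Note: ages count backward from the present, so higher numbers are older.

Orosirian → Ordovician → Silurian → Permian → Cretaceous → Neogene → Quaternary

Sorting by start age (descending Ma, since larger Ma = older): Orosirian start 2050, Ordovician start 485.4, Silurian start 443.8, Permian start 298.9, Cretaceous start 145, Neogene start 23.03, Quaternary start 2.58.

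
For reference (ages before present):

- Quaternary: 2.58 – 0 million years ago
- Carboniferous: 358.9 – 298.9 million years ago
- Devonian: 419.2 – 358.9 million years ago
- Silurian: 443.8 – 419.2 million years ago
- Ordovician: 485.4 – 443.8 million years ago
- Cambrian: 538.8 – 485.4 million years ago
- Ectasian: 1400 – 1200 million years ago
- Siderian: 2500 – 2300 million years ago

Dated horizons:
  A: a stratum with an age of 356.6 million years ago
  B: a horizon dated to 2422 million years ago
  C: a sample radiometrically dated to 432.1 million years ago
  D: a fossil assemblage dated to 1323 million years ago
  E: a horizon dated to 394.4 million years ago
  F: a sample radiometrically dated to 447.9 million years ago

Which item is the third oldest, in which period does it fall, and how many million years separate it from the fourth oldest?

Sorted oldest-first by Ma: B (2422), D (1323), F (447.9), C (432.1), E (394.4), A (356.6).
The third oldest is F at 447.9 Ma, which lies in 485.4–443.8 Ma: the Ordovician.
The fourth oldest is C at 432.1 Ma; separation = |447.9 − 432.1| = 15.8 Myr.

F, in the Ordovician; 15.8 million years to C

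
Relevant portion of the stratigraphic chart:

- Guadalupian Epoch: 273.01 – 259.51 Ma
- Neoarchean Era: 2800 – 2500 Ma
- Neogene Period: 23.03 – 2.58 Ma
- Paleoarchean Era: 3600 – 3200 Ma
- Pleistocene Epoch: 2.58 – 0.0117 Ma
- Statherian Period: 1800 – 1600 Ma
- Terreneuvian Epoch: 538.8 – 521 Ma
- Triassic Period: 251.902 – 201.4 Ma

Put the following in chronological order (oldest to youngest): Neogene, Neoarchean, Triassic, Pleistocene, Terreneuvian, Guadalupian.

Neoarchean → Terreneuvian → Guadalupian → Triassic → Neogene → Pleistocene

Sorting by start age (descending Ma, since larger Ma = older): Neoarchean began 2800, Terreneuvian began 538.8, Guadalupian began 273.01, Triassic began 251.902, Neogene began 23.03, Pleistocene began 2.58.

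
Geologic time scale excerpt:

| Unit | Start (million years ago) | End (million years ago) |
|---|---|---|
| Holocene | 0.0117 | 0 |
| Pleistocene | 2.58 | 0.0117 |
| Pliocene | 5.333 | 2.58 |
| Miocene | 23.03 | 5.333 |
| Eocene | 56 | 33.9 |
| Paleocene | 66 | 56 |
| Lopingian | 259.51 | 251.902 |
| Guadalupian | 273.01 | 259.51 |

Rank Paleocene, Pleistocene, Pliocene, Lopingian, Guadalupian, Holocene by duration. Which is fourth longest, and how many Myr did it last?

Pliocene, 2.753 million years

Start − end for each: Paleocene 66 − 56 = 10; Pleistocene 2.58 − 0.0117 = 2.5683; Pliocene 5.333 − 2.58 = 2.753; Lopingian 259.51 − 251.902 = 7.608; Guadalupian 273.01 − 259.51 = 13.5; Holocene 0.0117 − 0 = 0.0117.
Ranking these from longest: Guadalupian > Paleocene > Lopingian > Pliocene > Pleistocene > Holocene.
Position 4 in that ranking is Pliocene, which lasted 2.753 Myr.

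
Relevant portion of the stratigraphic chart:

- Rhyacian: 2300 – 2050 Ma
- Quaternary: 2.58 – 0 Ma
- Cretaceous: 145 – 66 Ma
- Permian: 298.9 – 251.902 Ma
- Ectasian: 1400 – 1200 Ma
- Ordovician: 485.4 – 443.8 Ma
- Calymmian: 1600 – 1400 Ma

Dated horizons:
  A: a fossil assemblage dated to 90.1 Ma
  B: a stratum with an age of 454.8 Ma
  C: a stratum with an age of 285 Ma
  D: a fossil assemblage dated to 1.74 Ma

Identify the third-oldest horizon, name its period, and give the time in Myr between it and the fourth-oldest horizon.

A, in the Cretaceous; 88.36 million years to D

Sorted oldest-first by Ma: B (454.8), C (285), A (90.1), D (1.74).
The third oldest is A at 90.1 Ma, which lies in 145–66 Ma: the Cretaceous.
The fourth oldest is D at 1.74 Ma; separation = |90.1 − 1.74| = 88.36 Myr.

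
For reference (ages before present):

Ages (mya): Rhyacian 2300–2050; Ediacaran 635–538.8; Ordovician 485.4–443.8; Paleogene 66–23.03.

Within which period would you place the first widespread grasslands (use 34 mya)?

Paleogene

34 Ma lies between 66 and 23.03 Ma, so it falls in the Paleogene.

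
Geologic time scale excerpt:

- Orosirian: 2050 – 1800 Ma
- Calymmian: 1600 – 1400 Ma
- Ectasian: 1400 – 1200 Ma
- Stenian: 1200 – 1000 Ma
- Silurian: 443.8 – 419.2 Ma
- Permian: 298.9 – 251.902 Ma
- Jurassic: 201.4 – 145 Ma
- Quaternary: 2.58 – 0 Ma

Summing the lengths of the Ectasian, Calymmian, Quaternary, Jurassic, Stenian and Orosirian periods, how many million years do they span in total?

908.98 million years

Each duration: Ectasian = 200; Calymmian = 200; Quaternary = 2.58; Jurassic = 56.4; Stenian = 200; Orosirian = 250.
Sum: 200 + 200 + 2.58 + 56.4 + 200 + 250 = 908.98 Myr.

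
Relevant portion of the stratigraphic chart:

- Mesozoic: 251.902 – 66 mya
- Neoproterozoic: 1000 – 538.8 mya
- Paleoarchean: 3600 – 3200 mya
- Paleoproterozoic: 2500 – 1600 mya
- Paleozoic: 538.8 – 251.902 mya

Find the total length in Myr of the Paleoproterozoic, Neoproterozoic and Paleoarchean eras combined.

Duration is start − end for each: (2500 − 1600) + (1000 − 538.8) + (3600 − 3200).
That is 900 + 461.2 + 400, which totals 1761.2 million years.

1761.2 million years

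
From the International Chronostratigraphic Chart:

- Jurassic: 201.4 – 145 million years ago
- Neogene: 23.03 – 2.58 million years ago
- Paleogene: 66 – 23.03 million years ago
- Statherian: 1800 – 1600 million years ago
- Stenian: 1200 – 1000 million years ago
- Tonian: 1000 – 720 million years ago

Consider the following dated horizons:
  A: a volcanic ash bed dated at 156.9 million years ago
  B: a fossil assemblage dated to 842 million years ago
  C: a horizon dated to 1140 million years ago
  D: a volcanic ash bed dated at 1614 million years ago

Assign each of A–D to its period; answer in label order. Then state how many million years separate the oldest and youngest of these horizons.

A — Jurassic; B — Tonian; C — Stenian; D — Statherian; span 1457.1 million years

Match each age against the start–end ranges in the excerpt: A = 156.9 Ma → Jurassic (201.4–145); B = 842 Ma → Tonian (1000–720); C = 1140 Ma → Stenian (1200–1000); D = 1614 Ma → Statherian (1800–1600).
The largest age is 1614 Ma and the smallest is 156.9 Ma; their difference is 1457.1 Myr.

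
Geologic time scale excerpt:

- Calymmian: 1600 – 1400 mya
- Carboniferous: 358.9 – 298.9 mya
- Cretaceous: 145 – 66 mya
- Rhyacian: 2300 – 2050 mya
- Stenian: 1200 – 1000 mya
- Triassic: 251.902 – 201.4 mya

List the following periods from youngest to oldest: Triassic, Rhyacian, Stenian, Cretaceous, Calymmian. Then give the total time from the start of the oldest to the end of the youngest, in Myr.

Cretaceous → Triassic → Stenian → Calymmian → Rhyacian; total span 2234 Myr

Start ages (Ma): Rhyacian 2300, Calymmian 1600, Stenian 1200, Triassic 251.902, Cretaceous 145.
Ordered youngest to oldest: Cretaceous, Triassic, Stenian, Calymmian, Rhyacian.
Span = 2300 − 66 = 2234 Myr.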